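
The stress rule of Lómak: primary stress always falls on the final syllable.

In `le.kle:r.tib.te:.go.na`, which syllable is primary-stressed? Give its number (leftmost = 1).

The word has 6 syllables; the final syllable is syllable 6 (na).
Primary stress: syllable 6 → le.kle:r.tib.te:.go.ˈna.

6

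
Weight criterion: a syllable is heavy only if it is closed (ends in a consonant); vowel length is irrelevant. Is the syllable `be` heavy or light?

`be`: short vowel, open (no coda). Open (no coda) → light.

light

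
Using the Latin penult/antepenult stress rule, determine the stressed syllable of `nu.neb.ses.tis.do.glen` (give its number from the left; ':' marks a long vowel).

4

Classical Latin: stress the penult if heavy (long vowel or closed), else the antepenult.
Weights: 4 tis H, 5 do L, 6 glen H.
The penult (syllable 5, do) is light, so stress falls on the antepenult (syllable 4, tis).
Stress on syllable 4: nu.neb.ses.ˈtis.do.glen.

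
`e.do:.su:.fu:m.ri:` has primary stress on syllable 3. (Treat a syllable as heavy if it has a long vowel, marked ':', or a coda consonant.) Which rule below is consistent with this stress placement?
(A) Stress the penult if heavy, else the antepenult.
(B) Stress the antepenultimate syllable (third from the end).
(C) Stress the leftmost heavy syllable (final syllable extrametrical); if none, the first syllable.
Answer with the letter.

Rule A → syllable 4 (observed: 3).
Rule B → syllable 3 ✓.
Rule C → syllable 2 (observed: 3).

B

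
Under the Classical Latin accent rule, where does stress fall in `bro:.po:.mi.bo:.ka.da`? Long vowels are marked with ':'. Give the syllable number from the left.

Classical Latin: stress the penult if heavy (long vowel or closed), else the antepenult.
Weights: 4 bo: H, 5 ka L, 6 da L.
The penult (syllable 5, ka) is light, so stress falls on the antepenult (syllable 4, bo:).
Stress on syllable 4: bro:.po:.mi.ˈbo:.ka.da.

4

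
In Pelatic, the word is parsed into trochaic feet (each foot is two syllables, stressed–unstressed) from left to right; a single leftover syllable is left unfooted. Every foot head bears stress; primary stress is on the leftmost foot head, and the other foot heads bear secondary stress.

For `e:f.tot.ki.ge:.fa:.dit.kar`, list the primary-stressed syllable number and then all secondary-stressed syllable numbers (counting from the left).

Parse left to right into trochaic (ˈσσ) feet: (ˈe:f.tot) (ˈki.ge:) (ˈfa:.dit) kar. Syllable 7 is left unfooted.
Foot heads (stressed positions): 1, 3, 5.
End Rule Leftmost: primary stress on the leftmost head = syllable 1.
Secondary stress on 3, 5: ˈe:f.tot.ˌki.ge:.ˌfa:.dit.kar.

primary 1, secondary 3, 5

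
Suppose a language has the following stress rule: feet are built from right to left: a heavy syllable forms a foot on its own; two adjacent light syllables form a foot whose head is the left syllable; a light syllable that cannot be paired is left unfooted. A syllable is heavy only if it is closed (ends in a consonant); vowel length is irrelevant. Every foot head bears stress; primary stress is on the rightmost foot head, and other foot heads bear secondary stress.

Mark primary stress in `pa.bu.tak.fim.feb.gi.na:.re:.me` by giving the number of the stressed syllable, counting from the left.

Weights: 1 pa L, 2 bu L, 3 tak H, 4 fim H, 5 feb H, 6 gi L, 7 na: L, 8 re: L, 9 me L.
Parse right to left (heavy = foot alone; LL = one foot; stranded L unfooted): (ˈpa.bu) (ˈtak) (ˈfim) (ˈfeb) (ˈgi.na:) (ˈre:.me).
Foot heads: 1, 3, 4, 5, 6, 8.
Primary stress on the rightmost head = syllable 8.
Primary stress: syllable 8 → pa.bu.tak.fim.feb.gi.na:.ˈre:.me.

8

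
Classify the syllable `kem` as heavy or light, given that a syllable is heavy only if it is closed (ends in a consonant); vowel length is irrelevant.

`kem`: short vowel, closed (coda /m/). Closed (coda /m/) → heavy.

heavy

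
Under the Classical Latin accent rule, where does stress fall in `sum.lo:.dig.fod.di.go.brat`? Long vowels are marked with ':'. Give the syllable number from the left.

Classical Latin: stress the penult if heavy (long vowel or closed), else the antepenult.
Weights: 5 di L, 6 go L, 7 brat H.
The penult (syllable 6, go) is light, so stress falls on the antepenult (syllable 5, di).
Stress on syllable 5: sum.lo:.dig.fod.ˈdi.go.brat.

5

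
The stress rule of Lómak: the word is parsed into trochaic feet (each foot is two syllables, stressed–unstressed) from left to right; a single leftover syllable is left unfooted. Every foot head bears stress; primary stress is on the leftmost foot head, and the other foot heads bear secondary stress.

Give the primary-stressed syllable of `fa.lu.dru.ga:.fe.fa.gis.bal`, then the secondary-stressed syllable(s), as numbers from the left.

primary 1, secondary 3, 5, 7

Parse left to right into trochaic (ˈσσ) feet: (ˈfa.lu) (ˈdru.ga:) (ˈfe.fa) (ˈgis.bal).
Foot heads (stressed positions): 1, 3, 5, 7.
End Rule Leftmost: primary stress on the leftmost head = syllable 1.
Secondary stress on 3, 5, 7: ˈfa.lu.ˌdru.ga:.ˌfe.fa.ˌgis.bal.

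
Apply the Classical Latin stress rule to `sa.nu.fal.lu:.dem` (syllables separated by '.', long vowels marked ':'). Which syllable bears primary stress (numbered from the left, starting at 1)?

4

Classical Latin: stress the penult if heavy (long vowel or closed), else the antepenult.
Weights: 3 fal H, 4 lu: H, 5 dem H.
The penult (syllable 4, lu:) is heavy, so it takes stress.
Stress on syllable 4: sa.nu.fal.ˈlu:.dem.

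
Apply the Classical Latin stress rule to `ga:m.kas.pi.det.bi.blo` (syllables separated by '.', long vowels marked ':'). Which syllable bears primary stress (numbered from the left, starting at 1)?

4

Classical Latin: stress the penult if heavy (long vowel or closed), else the antepenult.
Weights: 4 det H, 5 bi L, 6 blo L.
The penult (syllable 5, bi) is light, so stress falls on the antepenult (syllable 4, det).
Stress on syllable 4: ga:m.kas.pi.ˈdet.bi.blo.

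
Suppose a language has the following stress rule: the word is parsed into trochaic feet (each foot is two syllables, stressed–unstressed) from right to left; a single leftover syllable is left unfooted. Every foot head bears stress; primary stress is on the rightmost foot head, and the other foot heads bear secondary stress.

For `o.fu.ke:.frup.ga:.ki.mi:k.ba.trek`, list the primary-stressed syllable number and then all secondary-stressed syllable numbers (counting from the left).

Parse right to left into trochaic (ˈσσ) feet: o (ˈfu.ke:) (ˈfrup.ga:) (ˈki.mi:k) (ˈba.trek). Syllable 1 is left unfooted.
Foot heads (stressed positions): 2, 4, 6, 8.
End Rule Rightmost: primary stress on the rightmost head = syllable 8.
Secondary stress on 2, 4, 6: o.ˌfu.ke:.ˌfrup.ga:.ˌki.mi:k.ˈba.trek.

primary 8, secondary 2, 4, 6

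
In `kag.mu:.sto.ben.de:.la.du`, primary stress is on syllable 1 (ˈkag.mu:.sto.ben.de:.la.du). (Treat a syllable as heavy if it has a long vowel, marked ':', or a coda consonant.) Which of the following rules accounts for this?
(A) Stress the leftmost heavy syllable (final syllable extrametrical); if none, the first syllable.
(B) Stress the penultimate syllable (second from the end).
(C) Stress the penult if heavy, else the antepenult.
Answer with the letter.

Rule A → syllable 1 ✓.
Rule B → syllable 6 (observed: 1).
Rule C → syllable 5 (observed: 1).

A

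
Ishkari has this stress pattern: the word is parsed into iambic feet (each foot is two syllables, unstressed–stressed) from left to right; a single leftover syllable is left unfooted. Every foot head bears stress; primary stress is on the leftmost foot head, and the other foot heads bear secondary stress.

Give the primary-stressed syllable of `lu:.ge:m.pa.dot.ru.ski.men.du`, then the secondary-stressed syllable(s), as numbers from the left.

primary 2, secondary 4, 6, 8

Parse left to right into iambic (σˈσ) feet: (lu:.ˈge:m) (pa.ˈdot) (ru.ˈski) (men.ˈdu).
Foot heads (stressed positions): 2, 4, 6, 8.
End Rule Leftmost: primary stress on the leftmost head = syllable 2.
Secondary stress on 4, 6, 8: lu:.ˈge:m.pa.ˌdot.ru.ˌski.men.ˌdu.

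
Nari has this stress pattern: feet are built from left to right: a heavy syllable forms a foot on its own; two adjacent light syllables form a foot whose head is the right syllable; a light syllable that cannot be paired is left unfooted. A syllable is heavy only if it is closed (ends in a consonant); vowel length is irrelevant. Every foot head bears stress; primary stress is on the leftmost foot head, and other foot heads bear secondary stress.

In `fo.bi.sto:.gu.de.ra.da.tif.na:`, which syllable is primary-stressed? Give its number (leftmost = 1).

Weights: 1 fo L, 2 bi L, 3 sto: L, 4 gu L, 5 de L, 6 ra L, 7 da L, 8 tif H, 9 na: L.
Parse left to right (heavy = foot alone; LL = one foot; stranded L unfooted): (fo.ˈbi) (sto:.ˈgu) (de.ˈra) da (ˈtif) na:.
Foot heads: 2, 4, 6, 8.
Primary stress on the leftmost head = syllable 2.
Primary stress: syllable 2 → fo.ˈbi.sto:.gu.de.ra.da.tif.na:.

2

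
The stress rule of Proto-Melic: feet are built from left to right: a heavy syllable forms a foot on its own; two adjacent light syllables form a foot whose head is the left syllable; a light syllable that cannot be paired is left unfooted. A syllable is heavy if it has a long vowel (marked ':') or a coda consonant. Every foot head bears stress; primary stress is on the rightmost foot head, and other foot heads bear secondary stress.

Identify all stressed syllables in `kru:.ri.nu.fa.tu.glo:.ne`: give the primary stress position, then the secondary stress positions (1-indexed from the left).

Weights: 1 kru: H, 2 ri L, 3 nu L, 4 fa L, 5 tu L, 6 glo: H, 7 ne L.
Parse left to right (heavy = foot alone; LL = one foot; stranded L unfooted): (ˈkru:) (ˈri.nu) (ˈfa.tu) (ˈglo:) ne.
Foot heads: 1, 2, 4, 6.
Primary stress on the rightmost head = syllable 6.
Secondary stress on 1, 2, 4: ˌkru:.ˌri.nu.ˌfa.tu.ˈglo:.ne.

primary 6, secondary 1, 2, 4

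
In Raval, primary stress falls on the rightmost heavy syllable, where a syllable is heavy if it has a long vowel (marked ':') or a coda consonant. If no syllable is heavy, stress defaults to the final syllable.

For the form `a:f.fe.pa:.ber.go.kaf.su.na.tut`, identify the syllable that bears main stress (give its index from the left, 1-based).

9

Weights: 1 a:f H, 2 fe L, 3 pa: H, 4 ber H, 5 go L, 6 kaf H, 7 su L, 8 na L, 9 tut H.
Heavy syllables in the domain: 1, 3, 4, 6, 9. The rightmost is syllable 9 (tut).
Primary stress: syllable 9 → a:f.fe.pa:.ber.go.kaf.su.na.ˈtut.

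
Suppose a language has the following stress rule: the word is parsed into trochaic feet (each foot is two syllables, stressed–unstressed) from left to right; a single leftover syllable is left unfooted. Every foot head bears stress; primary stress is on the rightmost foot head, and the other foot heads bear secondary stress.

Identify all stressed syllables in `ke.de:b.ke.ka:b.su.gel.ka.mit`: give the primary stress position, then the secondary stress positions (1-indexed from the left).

Parse left to right into trochaic (ˈσσ) feet: (ˈke.de:b) (ˈke.ka:b) (ˈsu.gel) (ˈka.mit).
Foot heads (stressed positions): 1, 3, 5, 7.
End Rule Rightmost: primary stress on the rightmost head = syllable 7.
Secondary stress on 1, 3, 5: ˌke.de:b.ˌke.ka:b.ˌsu.gel.ˈka.mit.

primary 7, secondary 1, 3, 5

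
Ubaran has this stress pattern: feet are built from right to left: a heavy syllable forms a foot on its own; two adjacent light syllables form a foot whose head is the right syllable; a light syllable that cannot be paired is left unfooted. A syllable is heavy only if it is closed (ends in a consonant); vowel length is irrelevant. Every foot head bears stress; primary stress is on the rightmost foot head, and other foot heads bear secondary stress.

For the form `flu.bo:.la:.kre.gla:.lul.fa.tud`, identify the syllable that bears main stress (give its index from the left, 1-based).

Weights: 1 flu L, 2 bo: L, 3 la: L, 4 kre L, 5 gla: L, 6 lul H, 7 fa L, 8 tud H.
Parse right to left (heavy = foot alone; LL = one foot; stranded L unfooted): flu (bo:.ˈla:) (kre.ˈgla:) (ˈlul) fa (ˈtud).
Foot heads: 3, 5, 6, 8.
Primary stress on the rightmost head = syllable 8.
Primary stress: syllable 8 → flu.bo:.la:.kre.gla:.lul.fa.ˈtud.

8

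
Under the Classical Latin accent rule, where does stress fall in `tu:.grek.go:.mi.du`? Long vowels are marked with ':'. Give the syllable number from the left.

3

Classical Latin: stress the penult if heavy (long vowel or closed), else the antepenult.
Weights: 3 go: H, 4 mi L, 5 du L.
The penult (syllable 4, mi) is light, so stress falls on the antepenult (syllable 3, go:).
Stress on syllable 3: tu:.grek.ˈgo:.mi.du.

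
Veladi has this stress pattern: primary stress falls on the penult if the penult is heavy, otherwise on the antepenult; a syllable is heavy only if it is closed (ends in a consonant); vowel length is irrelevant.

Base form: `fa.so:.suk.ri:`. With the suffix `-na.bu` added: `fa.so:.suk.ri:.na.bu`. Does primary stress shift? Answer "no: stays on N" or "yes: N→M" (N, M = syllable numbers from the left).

Base `fa.so:.suk.ri:` (4 syllables):
  Weights: 2 so: L, 3 suk H, 4 ri: L.
  The penult (syllable 3, suk) is heavy, so it takes stress.
  → primary stress on syllable 3.
Suffixed `fa.so:.suk.ri:.na.bu` (6 syllables):
  Weights: 4 ri: L, 5 na L, 6 bu L.
  The penult (syllable 5, na) is light, so stress falls on the antepenult (syllable 4, ri:).
  → primary stress on syllable 4.

yes: 3→4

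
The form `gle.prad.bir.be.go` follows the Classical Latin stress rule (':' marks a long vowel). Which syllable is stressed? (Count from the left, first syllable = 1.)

3

Classical Latin: stress the penult if heavy (long vowel or closed), else the antepenult.
Weights: 3 bir H, 4 be L, 5 go L.
The penult (syllable 4, be) is light, so stress falls on the antepenult (syllable 3, bir).
Stress on syllable 3: gle.prad.ˈbir.be.go.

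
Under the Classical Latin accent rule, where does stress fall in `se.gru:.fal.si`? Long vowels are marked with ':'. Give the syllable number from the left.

3

Classical Latin: stress the penult if heavy (long vowel or closed), else the antepenult.
Weights: 2 gru: H, 3 fal H, 4 si L.
The penult (syllable 3, fal) is heavy, so it takes stress.
Stress on syllable 3: se.gru:.ˈfal.si.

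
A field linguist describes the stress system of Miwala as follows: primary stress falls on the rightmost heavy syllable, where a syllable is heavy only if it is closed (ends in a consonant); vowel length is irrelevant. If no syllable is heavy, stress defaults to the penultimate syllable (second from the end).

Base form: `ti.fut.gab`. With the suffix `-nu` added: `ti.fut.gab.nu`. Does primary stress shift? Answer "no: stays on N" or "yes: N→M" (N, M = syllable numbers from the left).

Base `ti.fut.gab` (3 syllables):
  Weights: 1 ti L, 2 fut H, 3 gab H.
  Heavy syllables in the domain: 2, 3. The rightmost is syllable 3 (gab).
  → primary stress on syllable 3.
Suffixed `ti.fut.gab.nu` (4 syllables):
  Weights: 1 ti L, 2 fut H, 3 gab H, 4 nu L.
  Heavy syllables in the domain: 2, 3. The rightmost is syllable 3 (gab).
  → primary stress on syllable 3.

no: stays on 3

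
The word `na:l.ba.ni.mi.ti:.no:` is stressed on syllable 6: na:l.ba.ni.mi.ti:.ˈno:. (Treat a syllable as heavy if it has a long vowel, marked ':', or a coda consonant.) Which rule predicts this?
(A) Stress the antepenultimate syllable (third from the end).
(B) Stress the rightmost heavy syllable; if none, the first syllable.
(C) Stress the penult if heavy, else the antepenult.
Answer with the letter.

Rule A → syllable 4 (observed: 6).
Rule B → syllable 6 ✓.
Rule C → syllable 5 (observed: 6).

B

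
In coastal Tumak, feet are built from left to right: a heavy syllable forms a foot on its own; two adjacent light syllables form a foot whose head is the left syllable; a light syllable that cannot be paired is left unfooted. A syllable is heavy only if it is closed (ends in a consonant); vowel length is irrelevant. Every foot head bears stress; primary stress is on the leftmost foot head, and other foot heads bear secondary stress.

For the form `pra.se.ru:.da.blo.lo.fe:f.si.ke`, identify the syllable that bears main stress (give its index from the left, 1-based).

Weights: 1 pra L, 2 se L, 3 ru: L, 4 da L, 5 blo L, 6 lo L, 7 fe:f H, 8 si L, 9 ke L.
Parse left to right (heavy = foot alone; LL = one foot; stranded L unfooted): (ˈpra.se) (ˈru:.da) (ˈblo.lo) (ˈfe:f) (ˈsi.ke).
Foot heads: 1, 3, 5, 7, 8.
Primary stress on the leftmost head = syllable 1.
Primary stress: syllable 1 → ˈpra.se.ru:.da.blo.lo.fe:f.si.ke.

1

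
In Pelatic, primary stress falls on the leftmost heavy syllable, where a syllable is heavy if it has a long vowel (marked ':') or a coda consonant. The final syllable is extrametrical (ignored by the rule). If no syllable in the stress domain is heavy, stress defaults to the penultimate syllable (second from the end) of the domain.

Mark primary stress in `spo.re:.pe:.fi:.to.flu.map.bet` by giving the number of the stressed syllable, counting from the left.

2

The final syllable (8, bet) is extrametrical; the stress domain is syllables 1–7.
Weights: 1 spo L, 2 re: H, 3 pe: H, 4 fi: H, 5 to L, 6 flu L, 7 map H.
Heavy syllables in the domain: 2, 3, 4, 7. The leftmost is syllable 2 (re:).
Primary stress: syllable 2 → spo.ˈre:.pe:.fi:.to.flu.map.bet.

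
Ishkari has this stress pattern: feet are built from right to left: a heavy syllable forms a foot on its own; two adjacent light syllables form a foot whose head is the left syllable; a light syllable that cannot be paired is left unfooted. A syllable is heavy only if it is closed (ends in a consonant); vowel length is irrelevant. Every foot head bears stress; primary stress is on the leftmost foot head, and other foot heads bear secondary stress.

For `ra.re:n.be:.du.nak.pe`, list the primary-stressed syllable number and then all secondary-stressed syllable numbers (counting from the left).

primary 2, secondary 3, 5

Weights: 1 ra L, 2 re:n H, 3 be: L, 4 du L, 5 nak H, 6 pe L.
Parse right to left (heavy = foot alone; LL = one foot; stranded L unfooted): ra (ˈre:n) (ˈbe:.du) (ˈnak) pe.
Foot heads: 2, 3, 5.
Primary stress on the leftmost head = syllable 2.
Secondary stress on 3, 5: ra.ˈre:n.ˌbe:.du.ˌnak.pe.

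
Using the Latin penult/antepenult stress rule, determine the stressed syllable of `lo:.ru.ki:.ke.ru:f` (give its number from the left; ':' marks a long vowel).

3

Classical Latin: stress the penult if heavy (long vowel or closed), else the antepenult.
Weights: 3 ki: H, 4 ke L, 5 ru:f H.
The penult (syllable 4, ke) is light, so stress falls on the antepenult (syllable 3, ki:).
Stress on syllable 3: lo:.ru.ˈki:.ke.ru:f.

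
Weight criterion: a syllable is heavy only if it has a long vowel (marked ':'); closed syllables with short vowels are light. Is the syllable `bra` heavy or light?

`bra`: short vowel, open (no coda). Short vowel → light.

light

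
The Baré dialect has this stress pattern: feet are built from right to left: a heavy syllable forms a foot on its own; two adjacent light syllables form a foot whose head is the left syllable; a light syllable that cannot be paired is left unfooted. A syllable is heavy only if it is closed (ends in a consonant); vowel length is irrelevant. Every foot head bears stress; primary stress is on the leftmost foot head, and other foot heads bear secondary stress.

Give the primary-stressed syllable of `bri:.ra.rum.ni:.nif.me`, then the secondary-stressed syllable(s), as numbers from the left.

primary 1, secondary 3, 5

Weights: 1 bri: L, 2 ra L, 3 rum H, 4 ni: L, 5 nif H, 6 me L.
Parse right to left (heavy = foot alone; LL = one foot; stranded L unfooted): (ˈbri:.ra) (ˈrum) ni: (ˈnif) me.
Foot heads: 1, 3, 5.
Primary stress on the leftmost head = syllable 1.
Secondary stress on 3, 5: ˈbri:.ra.ˌrum.ni:.ˌnif.me.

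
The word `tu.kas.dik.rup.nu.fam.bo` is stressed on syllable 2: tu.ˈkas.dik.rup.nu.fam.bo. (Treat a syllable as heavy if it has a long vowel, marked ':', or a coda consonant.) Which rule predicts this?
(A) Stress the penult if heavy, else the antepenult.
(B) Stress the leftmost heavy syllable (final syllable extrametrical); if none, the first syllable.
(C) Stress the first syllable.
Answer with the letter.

Rule A → syllable 6 (observed: 2).
Rule B → syllable 2 ✓.
Rule C → syllable 1 (observed: 2).

B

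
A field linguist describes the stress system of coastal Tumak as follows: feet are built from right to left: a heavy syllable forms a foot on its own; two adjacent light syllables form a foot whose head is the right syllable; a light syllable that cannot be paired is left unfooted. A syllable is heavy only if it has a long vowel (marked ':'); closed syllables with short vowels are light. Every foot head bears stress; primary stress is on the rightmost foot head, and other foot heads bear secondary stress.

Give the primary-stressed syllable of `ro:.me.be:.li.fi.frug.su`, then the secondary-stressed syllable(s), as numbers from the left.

primary 7, secondary 1, 3, 5

Weights: 1 ro: H, 2 me L, 3 be: H, 4 li L, 5 fi L, 6 frug L, 7 su L.
Parse right to left (heavy = foot alone; LL = one foot; stranded L unfooted): (ˈro:) me (ˈbe:) (li.ˈfi) (frug.ˈsu).
Foot heads: 1, 3, 5, 7.
Primary stress on the rightmost head = syllable 7.
Secondary stress on 1, 3, 5: ˌro:.me.ˌbe:.li.ˌfi.frug.ˈsu.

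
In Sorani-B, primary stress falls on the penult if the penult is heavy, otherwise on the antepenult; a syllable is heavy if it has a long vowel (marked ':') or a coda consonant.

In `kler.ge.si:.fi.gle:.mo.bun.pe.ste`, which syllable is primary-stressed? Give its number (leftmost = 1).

Weights: 7 bun H, 8 pe L, 9 ste L.
The penult (syllable 8, pe) is light, so stress falls on the antepenult (syllable 7, bun).
Primary stress: syllable 7 → kler.ge.si:.fi.gle:.mo.ˈbun.pe.ste.

7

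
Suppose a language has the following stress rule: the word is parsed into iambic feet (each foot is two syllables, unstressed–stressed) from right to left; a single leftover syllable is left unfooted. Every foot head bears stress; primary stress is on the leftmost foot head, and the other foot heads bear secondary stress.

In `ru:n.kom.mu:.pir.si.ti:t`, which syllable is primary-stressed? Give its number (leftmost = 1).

Parse right to left into iambic (σˈσ) feet: (ru:n.ˈkom) (mu:.ˈpir) (si.ˈti:t).
Foot heads (stressed positions): 2, 4, 6.
End Rule Leftmost: primary stress on the leftmost head = syllable 2.
Primary stress: syllable 2 → ru:n.ˈkom.mu:.pir.si.ti:t.

2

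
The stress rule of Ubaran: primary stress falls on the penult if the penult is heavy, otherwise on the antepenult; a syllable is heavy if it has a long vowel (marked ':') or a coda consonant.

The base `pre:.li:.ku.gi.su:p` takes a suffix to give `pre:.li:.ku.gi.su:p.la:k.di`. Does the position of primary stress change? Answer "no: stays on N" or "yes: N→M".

Base `pre:.li:.ku.gi.su:p` (5 syllables):
  Weights: 3 ku L, 4 gi L, 5 su:p H.
  The penult (syllable 4, gi) is light, so stress falls on the antepenult (syllable 3, ku).
  → primary stress on syllable 3.
Suffixed `pre:.li:.ku.gi.su:p.la:k.di` (7 syllables):
  Weights: 5 su:p H, 6 la:k H, 7 di L.
  The penult (syllable 6, la:k) is heavy, so it takes stress.
  → primary stress on syllable 6.

yes: 3→6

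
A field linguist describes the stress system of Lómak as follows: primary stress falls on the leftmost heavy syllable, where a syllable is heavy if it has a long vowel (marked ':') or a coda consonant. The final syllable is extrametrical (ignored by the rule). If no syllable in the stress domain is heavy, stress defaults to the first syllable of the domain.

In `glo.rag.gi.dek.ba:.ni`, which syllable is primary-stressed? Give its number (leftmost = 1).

2

The final syllable (6, ni) is extrametrical; the stress domain is syllables 1–5.
Weights: 1 glo L, 2 rag H, 3 gi L, 4 dek H, 5 ba: H.
Heavy syllables in the domain: 2, 4, 5. The leftmost is syllable 2 (rag).
Primary stress: syllable 2 → glo.ˈrag.gi.dek.ba:.ni.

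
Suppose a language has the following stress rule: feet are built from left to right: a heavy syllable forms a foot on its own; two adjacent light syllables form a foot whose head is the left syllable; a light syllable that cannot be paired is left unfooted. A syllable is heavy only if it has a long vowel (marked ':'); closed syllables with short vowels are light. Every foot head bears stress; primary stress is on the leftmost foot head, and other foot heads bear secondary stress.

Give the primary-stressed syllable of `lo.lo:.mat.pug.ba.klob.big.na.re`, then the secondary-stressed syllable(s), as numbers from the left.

primary 2, secondary 3, 5, 7

Weights: 1 lo L, 2 lo: H, 3 mat L, 4 pug L, 5 ba L, 6 klob L, 7 big L, 8 na L, 9 re L.
Parse left to right (heavy = foot alone; LL = one foot; stranded L unfooted): lo (ˈlo:) (ˈmat.pug) (ˈba.klob) (ˈbig.na) re.
Foot heads: 2, 3, 5, 7.
Primary stress on the leftmost head = syllable 2.
Secondary stress on 3, 5, 7: lo.ˈlo:.ˌmat.pug.ˌba.klob.ˌbig.na.re.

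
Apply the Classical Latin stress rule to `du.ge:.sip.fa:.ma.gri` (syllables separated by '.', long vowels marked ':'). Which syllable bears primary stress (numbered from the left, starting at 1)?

Classical Latin: stress the penult if heavy (long vowel or closed), else the antepenult.
Weights: 4 fa: H, 5 ma L, 6 gri L.
The penult (syllable 5, ma) is light, so stress falls on the antepenult (syllable 4, fa:).
Stress on syllable 4: du.ge:.sip.ˈfa:.ma.gri.

4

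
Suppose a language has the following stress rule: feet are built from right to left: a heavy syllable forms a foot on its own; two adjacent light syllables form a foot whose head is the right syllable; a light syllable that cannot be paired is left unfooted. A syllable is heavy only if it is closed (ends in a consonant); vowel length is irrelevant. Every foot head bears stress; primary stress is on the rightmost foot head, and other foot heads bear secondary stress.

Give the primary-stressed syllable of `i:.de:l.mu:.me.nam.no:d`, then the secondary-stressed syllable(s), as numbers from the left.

primary 6, secondary 2, 4, 5

Weights: 1 i: L, 2 de:l H, 3 mu: L, 4 me L, 5 nam H, 6 no:d H.
Parse right to left (heavy = foot alone; LL = one foot; stranded L unfooted): i: (ˈde:l) (mu:.ˈme) (ˈnam) (ˈno:d).
Foot heads: 2, 4, 5, 6.
Primary stress on the rightmost head = syllable 6.
Secondary stress on 2, 4, 5: i:.ˌde:l.mu:.ˌme.ˌnam.ˈno:d.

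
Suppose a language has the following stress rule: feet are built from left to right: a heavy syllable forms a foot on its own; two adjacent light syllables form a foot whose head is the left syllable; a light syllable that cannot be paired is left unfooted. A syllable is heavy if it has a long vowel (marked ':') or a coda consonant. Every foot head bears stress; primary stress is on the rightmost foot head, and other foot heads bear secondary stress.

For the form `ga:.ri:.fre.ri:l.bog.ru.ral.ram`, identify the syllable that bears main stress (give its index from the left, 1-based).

Weights: 1 ga: H, 2 ri: H, 3 fre L, 4 ri:l H, 5 bog H, 6 ru L, 7 ral H, 8 ram H.
Parse left to right (heavy = foot alone; LL = one foot; stranded L unfooted): (ˈga:) (ˈri:) fre (ˈri:l) (ˈbog) ru (ˈral) (ˈram).
Foot heads: 1, 2, 4, 5, 7, 8.
Primary stress on the rightmost head = syllable 8.
Primary stress: syllable 8 → ga:.ri:.fre.ri:l.bog.ru.ral.ˈram.

8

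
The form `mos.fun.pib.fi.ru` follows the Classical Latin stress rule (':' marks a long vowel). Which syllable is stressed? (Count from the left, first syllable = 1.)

Classical Latin: stress the penult if heavy (long vowel or closed), else the antepenult.
Weights: 3 pib H, 4 fi L, 5 ru L.
The penult (syllable 4, fi) is light, so stress falls on the antepenult (syllable 3, pib).
Stress on syllable 3: mos.fun.ˈpib.fi.ru.

3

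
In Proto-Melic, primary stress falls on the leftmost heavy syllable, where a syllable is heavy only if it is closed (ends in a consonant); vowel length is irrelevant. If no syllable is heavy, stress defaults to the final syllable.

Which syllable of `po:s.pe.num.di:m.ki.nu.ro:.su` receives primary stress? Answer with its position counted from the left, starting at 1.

1

Weights: 1 po:s H, 2 pe L, 3 num H, 4 di:m H, 5 ki L, 6 nu L, 7 ro: L, 8 su L.
Heavy syllables in the domain: 1, 3, 4. The leftmost is syllable 1 (po:s).
Primary stress: syllable 1 → ˈpo:s.pe.num.di:m.ki.nu.ro:.su.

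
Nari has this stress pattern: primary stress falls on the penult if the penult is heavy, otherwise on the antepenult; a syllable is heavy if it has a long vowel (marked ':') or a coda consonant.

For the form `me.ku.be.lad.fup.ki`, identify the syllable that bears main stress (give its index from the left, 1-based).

5

Weights: 4 lad H, 5 fup H, 6 ki L.
The penult (syllable 5, fup) is heavy, so it takes stress.
Primary stress: syllable 5 → me.ku.be.lad.ˈfup.ki.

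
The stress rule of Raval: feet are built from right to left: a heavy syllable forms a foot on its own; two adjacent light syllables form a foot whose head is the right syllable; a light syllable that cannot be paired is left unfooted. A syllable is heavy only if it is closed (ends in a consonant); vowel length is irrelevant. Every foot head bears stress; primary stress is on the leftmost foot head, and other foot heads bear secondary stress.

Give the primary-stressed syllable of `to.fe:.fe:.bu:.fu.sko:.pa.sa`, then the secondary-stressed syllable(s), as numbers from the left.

Weights: 1 to L, 2 fe: L, 3 fe: L, 4 bu: L, 5 fu L, 6 sko: L, 7 pa L, 8 sa L.
Parse right to left (heavy = foot alone; LL = one foot; stranded L unfooted): (to.ˈfe:) (fe:.ˈbu:) (fu.ˈsko:) (pa.ˈsa).
Foot heads: 2, 4, 6, 8.
Primary stress on the leftmost head = syllable 2.
Secondary stress on 4, 6, 8: to.ˈfe:.fe:.ˌbu:.fu.ˌsko:.pa.ˌsa.

primary 2, secondary 4, 6, 8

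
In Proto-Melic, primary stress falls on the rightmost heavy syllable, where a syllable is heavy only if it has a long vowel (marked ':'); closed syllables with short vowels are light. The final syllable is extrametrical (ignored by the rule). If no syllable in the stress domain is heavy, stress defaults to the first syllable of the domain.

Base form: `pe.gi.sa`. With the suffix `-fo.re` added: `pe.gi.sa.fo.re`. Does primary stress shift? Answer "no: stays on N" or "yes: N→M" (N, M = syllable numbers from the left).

no: stays on 1

Base `pe.gi.sa` (3 syllables):
  The final syllable (3, sa) is extrametrical; the stress domain is syllables 1–2.
  Weights: 1 pe L, 2 gi L.
  No heavy syllable in the domain; default to the first syllable of the domain = syllable 1.
  → primary stress on syllable 1.
Suffixed `pe.gi.sa.fo.re` (5 syllables):
  The final syllable (5, re) is extrametrical; the stress domain is syllables 1–4.
  Weights: 1 pe L, 2 gi L, 3 sa L, 4 fo L.
  No heavy syllable in the domain; default to the first syllable of the domain = syllable 1.
  → primary stress on syllable 1.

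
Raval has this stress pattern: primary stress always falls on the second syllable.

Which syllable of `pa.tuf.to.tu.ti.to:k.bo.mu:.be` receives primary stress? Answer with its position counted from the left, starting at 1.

The word has 9 syllables; the second syllable is syllable 2 (tuf).
Primary stress: syllable 2 → pa.ˈtuf.to.tu.ti.to:k.bo.mu:.be.

2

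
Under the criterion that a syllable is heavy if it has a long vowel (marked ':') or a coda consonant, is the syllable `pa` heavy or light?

light

`pa`: short vowel, open (no coda). Short vowel, open → light.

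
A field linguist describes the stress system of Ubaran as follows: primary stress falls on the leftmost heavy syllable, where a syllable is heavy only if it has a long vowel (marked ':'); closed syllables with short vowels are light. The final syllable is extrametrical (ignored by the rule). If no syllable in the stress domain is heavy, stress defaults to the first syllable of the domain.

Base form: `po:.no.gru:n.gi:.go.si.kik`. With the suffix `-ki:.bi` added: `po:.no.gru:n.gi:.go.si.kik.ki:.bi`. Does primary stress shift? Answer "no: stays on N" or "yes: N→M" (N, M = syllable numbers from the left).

Base `po:.no.gru:n.gi:.go.si.kik` (7 syllables):
  The final syllable (7, kik) is extrametrical; the stress domain is syllables 1–6.
  Weights: 1 po: H, 2 no L, 3 gru:n H, 4 gi: H, 5 go L, 6 si L.
  Heavy syllables in the domain: 1, 3, 4. The leftmost is syllable 1 (po:).
  → primary stress on syllable 1.
Suffixed `po:.no.gru:n.gi:.go.si.kik.ki:.bi` (9 syllables):
  The final syllable (9, bi) is extrametrical; the stress domain is syllables 1–8.
  Weights: 1 po: H, 2 no L, 3 gru:n H, 4 gi: H, 5 go L, 6 si L, 7 kik L, 8 ki: H.
  Heavy syllables in the domain: 1, 3, 4, 8. The leftmost is syllable 1 (po:).
  → primary stress on syllable 1.

no: stays on 1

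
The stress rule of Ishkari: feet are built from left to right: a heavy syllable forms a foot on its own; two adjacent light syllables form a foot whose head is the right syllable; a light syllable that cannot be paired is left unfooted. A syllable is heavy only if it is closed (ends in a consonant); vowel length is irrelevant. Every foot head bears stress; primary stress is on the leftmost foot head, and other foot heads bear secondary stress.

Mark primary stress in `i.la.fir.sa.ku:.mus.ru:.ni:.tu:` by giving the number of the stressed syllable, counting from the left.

Weights: 1 i L, 2 la L, 3 fir H, 4 sa L, 5 ku: L, 6 mus H, 7 ru: L, 8 ni: L, 9 tu: L.
Parse left to right (heavy = foot alone; LL = one foot; stranded L unfooted): (i.ˈla) (ˈfir) (sa.ˈku:) (ˈmus) (ru:.ˈni:) tu:.
Foot heads: 2, 3, 5, 6, 8.
Primary stress on the leftmost head = syllable 2.
Primary stress: syllable 2 → i.ˈla.fir.sa.ku:.mus.ru:.ni:.tu:.

2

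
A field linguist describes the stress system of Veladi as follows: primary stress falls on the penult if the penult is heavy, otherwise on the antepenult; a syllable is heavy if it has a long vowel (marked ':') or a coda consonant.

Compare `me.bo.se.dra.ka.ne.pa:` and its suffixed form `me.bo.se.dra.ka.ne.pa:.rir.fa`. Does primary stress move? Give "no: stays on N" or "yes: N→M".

Base `me.bo.se.dra.ka.ne.pa:` (7 syllables):
  Weights: 5 ka L, 6 ne L, 7 pa: H.
  The penult (syllable 6, ne) is light, so stress falls on the antepenult (syllable 5, ka).
  → primary stress on syllable 5.
Suffixed `me.bo.se.dra.ka.ne.pa:.rir.fa` (9 syllables):
  Weights: 7 pa: H, 8 rir H, 9 fa L.
  The penult (syllable 8, rir) is heavy, so it takes stress.
  → primary stress on syllable 8.

yes: 5→8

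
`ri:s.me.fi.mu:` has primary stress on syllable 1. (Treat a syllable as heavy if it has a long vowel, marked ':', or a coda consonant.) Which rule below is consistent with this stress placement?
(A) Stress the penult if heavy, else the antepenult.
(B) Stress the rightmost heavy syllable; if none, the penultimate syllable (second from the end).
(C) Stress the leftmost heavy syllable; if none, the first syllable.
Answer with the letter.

Rule A → syllable 2 (observed: 1).
Rule B → syllable 4 (observed: 1).
Rule C → syllable 1 ✓.

C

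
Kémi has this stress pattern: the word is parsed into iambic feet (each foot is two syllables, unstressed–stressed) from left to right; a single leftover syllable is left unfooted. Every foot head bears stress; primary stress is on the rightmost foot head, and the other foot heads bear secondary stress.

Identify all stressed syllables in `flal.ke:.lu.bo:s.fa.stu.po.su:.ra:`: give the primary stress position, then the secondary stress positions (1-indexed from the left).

Parse left to right into iambic (σˈσ) feet: (flal.ˈke:) (lu.ˈbo:s) (fa.ˈstu) (po.ˈsu:) ra:. Syllable 9 is left unfooted.
Foot heads (stressed positions): 2, 4, 6, 8.
End Rule Rightmost: primary stress on the rightmost head = syllable 8.
Secondary stress on 2, 4, 6: flal.ˌke:.lu.ˌbo:s.fa.ˌstu.po.ˈsu:.ra:.

primary 8, secondary 2, 4, 6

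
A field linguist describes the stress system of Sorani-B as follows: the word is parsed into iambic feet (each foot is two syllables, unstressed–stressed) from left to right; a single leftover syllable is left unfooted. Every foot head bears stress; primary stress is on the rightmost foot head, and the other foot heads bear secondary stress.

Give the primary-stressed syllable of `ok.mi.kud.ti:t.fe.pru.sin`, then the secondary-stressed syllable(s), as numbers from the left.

Parse left to right into iambic (σˈσ) feet: (ok.ˈmi) (kud.ˈti:t) (fe.ˈpru) sin. Syllable 7 is left unfooted.
Foot heads (stressed positions): 2, 4, 6.
End Rule Rightmost: primary stress on the rightmost head = syllable 6.
Secondary stress on 2, 4: ok.ˌmi.kud.ˌti:t.fe.ˈpru.sin.

primary 6, secondary 2, 4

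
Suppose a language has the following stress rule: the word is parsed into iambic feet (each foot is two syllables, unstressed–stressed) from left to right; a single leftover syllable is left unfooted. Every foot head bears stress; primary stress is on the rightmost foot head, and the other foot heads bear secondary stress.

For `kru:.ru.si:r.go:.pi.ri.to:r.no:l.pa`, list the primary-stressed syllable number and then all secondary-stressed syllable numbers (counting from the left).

Parse left to right into iambic (σˈσ) feet: (kru:.ˈru) (si:r.ˈgo:) (pi.ˈri) (to:r.ˈno:l) pa. Syllable 9 is left unfooted.
Foot heads (stressed positions): 2, 4, 6, 8.
End Rule Rightmost: primary stress on the rightmost head = syllable 8.
Secondary stress on 2, 4, 6: kru:.ˌru.si:r.ˌgo:.pi.ˌri.to:r.ˈno:l.pa.

primary 8, secondary 2, 4, 6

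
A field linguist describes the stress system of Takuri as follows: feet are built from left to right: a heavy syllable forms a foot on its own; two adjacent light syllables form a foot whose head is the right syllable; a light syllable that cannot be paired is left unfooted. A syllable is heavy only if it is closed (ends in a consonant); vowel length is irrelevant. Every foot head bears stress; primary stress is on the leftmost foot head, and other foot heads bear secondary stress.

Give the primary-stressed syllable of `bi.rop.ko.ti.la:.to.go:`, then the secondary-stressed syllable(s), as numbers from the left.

primary 2, secondary 4, 6

Weights: 1 bi L, 2 rop H, 3 ko L, 4 ti L, 5 la: L, 6 to L, 7 go: L.
Parse left to right (heavy = foot alone; LL = one foot; stranded L unfooted): bi (ˈrop) (ko.ˈti) (la:.ˈto) go:.
Foot heads: 2, 4, 6.
Primary stress on the leftmost head = syllable 2.
Secondary stress on 4, 6: bi.ˈrop.ko.ˌti.la:.ˌto.go:.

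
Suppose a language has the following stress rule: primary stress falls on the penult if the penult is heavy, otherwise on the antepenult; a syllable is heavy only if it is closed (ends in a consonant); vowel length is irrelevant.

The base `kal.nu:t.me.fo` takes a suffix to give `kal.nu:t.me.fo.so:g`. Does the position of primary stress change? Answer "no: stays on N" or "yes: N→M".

Base `kal.nu:t.me.fo` (4 syllables):
  Weights: 2 nu:t H, 3 me L, 4 fo L.
  The penult (syllable 3, me) is light, so stress falls on the antepenult (syllable 2, nu:t).
  → primary stress on syllable 2.
Suffixed `kal.nu:t.me.fo.so:g` (5 syllables):
  Weights: 3 me L, 4 fo L, 5 so:g H.
  The penult (syllable 4, fo) is light, so stress falls on the antepenult (syllable 3, me).
  → primary stress on syllable 3.

yes: 2→3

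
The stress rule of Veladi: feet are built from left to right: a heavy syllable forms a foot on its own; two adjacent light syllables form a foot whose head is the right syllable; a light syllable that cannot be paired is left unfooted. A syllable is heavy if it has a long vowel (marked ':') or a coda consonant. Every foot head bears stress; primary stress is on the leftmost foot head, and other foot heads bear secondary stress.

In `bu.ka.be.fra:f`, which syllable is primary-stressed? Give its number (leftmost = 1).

Weights: 1 bu L, 2 ka L, 3 be L, 4 fra:f H.
Parse left to right (heavy = foot alone; LL = one foot; stranded L unfooted): (bu.ˈka) be (ˈfra:f).
Foot heads: 2, 4.
Primary stress on the leftmost head = syllable 2.
Primary stress: syllable 2 → bu.ˈka.be.fra:f.

2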